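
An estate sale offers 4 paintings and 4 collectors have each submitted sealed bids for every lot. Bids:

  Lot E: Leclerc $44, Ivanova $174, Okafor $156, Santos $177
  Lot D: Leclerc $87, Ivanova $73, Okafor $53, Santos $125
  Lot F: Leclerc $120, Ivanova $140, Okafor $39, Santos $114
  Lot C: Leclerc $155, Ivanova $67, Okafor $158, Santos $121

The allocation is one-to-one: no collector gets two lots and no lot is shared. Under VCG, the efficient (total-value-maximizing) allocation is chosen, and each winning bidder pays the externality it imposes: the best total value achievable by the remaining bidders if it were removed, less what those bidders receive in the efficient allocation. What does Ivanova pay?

Efficient allocation: Leclerc→Lot F ($120), Ivanova→Lot E ($174), Okafor→Lot C ($158), Santos→Lot D ($125); total welfare W = $577.
Ivanova receives Lot E at value $174, so the others get W − 174 = $403.
Without Ivanova: best allocation of the remaining 3 bidders over all 4 lots is Leclerc→Lot F ($120), Okafor→Lot C ($158), Santos→Lot E ($177), total $455.
VCG payment = (others' best without Ivanova) − (others' welfare with Ivanova) = 455 − 403 = $52.

Ivanova pays $52.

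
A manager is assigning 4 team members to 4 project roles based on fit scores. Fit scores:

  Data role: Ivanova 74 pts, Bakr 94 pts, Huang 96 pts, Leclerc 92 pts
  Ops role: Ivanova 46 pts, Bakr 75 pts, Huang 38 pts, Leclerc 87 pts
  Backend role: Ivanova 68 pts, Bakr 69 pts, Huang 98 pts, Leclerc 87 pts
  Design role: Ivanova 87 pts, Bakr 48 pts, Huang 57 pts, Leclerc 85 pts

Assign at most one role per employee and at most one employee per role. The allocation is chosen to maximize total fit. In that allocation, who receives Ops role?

Optimal: Ivanova→Design role (87 pts), Bakr→Data role (94 pts), Huang→Backend role (98 pts), Leclerc→Ops role (87 pts) — total 87+94+98+87 = 366 pts.
Column-greedy (each role in turn goes to its best remaining employee) gives 339 pts, worse by 27.
Swapping Ivanova↔Leclerc (Ivanova→Ops role 46 pts, Leclerc→Design role 85 pts) loses 43.
No other one-to-one assignment exceeds 366 pts.
Leclerc's own top role is Data role (92 pts), but forcing Leclerc→Data role and reassigning the rest optimally gives only 352 pts — worse by 14.

Leclerc receives Ops role.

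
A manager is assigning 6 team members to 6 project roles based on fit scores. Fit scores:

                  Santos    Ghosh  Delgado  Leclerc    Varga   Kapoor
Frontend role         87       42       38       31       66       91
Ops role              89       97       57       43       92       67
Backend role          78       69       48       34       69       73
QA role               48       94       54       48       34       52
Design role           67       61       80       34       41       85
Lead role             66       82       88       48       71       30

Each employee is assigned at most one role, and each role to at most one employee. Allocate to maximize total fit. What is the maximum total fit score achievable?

Max total: 483 pts

This is a one-to-one assignment (maximum-weight bipartite matching).
Optimal: Santos→Backend role (78 pts), Ghosh→QA role (94 pts), Delgado→Design role (80 pts), Leclerc→Lead role (48 pts), Varga→Ops role (92 pts), Kapoor→Frontend role (91 pts) — total 78+94+80+48+92+91 = 483 pts.
Column-greedy (each role in turn goes to its best remaining employee) gives 409 pts, worse by 74.
Swapping Delgado↔Varga (Delgado→Ops role 57 pts, Varga→Design role 41 pts) loses 74.
Every other assignment is strictly worse.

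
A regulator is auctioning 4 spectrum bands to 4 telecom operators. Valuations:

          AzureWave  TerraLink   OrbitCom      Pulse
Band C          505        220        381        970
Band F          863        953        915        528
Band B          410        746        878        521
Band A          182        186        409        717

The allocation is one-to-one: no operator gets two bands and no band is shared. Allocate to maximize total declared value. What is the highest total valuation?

Optimal: AzureWave→Band C ($505M), TerraLink→Band F ($953M), OrbitCom→Band B ($878M), Pulse→Band A ($717M) — total 505+953+878+717 = $3053M.
Next-best assignment: AzureWave→Band F, TerraLink→Band B, OrbitCom→Band A, Pulse→Band C = $2988M.
Swapping OrbitCom↔TerraLink (OrbitCom→Band F $915M, TerraLink→Band B $746M) loses 170.
No other one-to-one assignment exceeds $3053M.

Max total: $3053M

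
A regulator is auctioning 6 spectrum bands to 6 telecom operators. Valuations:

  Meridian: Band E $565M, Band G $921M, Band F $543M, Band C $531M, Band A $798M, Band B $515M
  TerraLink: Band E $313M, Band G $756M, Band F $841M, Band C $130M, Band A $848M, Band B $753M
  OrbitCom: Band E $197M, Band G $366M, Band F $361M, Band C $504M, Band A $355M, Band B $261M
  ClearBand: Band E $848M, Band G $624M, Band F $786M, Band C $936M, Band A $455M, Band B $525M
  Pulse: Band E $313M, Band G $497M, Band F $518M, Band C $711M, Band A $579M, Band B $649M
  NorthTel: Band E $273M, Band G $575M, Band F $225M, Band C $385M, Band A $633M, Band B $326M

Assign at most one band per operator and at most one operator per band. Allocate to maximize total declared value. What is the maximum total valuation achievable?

This is the linear assignment problem.
Optimal: Meridian→Band G ($921M), TerraLink→Band F ($841M), OrbitCom→Band C ($504M), ClearBand→Band E ($848M), Pulse→Band B ($649M), NorthTel→Band A ($633M) — total 921+841+504+848+649+633 = $4396M.
Max-entry greedy (repeatedly take the single best remaining cell) gives $3988M, worse by 408.
Swapping Meridian↔Pulse (Meridian→Band B $515M, Pulse→Band G $497M) loses 558.

Max total: $4396M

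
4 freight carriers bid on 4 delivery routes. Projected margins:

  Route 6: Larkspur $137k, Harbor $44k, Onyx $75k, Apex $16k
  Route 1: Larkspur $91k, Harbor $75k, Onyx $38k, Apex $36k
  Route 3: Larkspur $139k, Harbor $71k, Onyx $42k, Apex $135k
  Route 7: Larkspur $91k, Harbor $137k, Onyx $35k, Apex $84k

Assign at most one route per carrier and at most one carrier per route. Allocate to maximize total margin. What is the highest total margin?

Max total: $447k

Optimal: Larkspur→Route 6 ($137k), Harbor→Route 7 ($137k), Onyx→Route 1 ($38k), Apex→Route 3 ($135k) — total 137+137+38+135 = $447k.
Max-entry greedy (repeatedly take the single best remaining cell) gives $387k, worse by 60.
Next-best assignment: Larkspur→Route 1, Harbor→Route 7, Onyx→Route 6, Apex→Route 3 = $438k.
Every other assignment is strictly worse.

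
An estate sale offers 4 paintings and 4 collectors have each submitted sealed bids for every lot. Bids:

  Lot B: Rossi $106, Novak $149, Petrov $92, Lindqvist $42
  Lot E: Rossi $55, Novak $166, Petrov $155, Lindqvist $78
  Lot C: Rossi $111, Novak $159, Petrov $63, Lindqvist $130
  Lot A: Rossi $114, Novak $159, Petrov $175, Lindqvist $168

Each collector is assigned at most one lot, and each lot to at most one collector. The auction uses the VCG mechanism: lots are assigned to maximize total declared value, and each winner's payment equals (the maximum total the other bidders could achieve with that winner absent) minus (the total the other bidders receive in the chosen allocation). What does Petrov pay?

Petrov pays $12.

Efficient allocation: Rossi→Lot B ($106), Novak→Lot C ($159), Petrov→Lot E ($155), Lindqvist→Lot A ($168); total welfare W = $588.
Petrov receives Lot E at value $155, so the others get W − 155 = $433.
Without Petrov: best allocation of the remaining 3 bidders over all 4 lots is Rossi→Lot C ($111), Novak→Lot E ($166), Lindqvist→Lot A ($168), total $445.
VCG payment = (others' best without Petrov) − (others' welfare with Petrov) = 445 − 433 = $12.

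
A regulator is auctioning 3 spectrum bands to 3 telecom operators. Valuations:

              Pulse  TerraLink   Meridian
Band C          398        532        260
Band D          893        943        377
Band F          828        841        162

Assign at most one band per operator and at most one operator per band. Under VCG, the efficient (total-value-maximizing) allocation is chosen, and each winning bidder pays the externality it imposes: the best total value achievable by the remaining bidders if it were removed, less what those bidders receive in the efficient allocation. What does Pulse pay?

Pulse pays $15M.

Efficient allocation: Pulse→Band F ($828M), TerraLink→Band D ($943M), Meridian→Band C ($260M); total welfare W = $2031M.
Pulse receives Band F at value $828M, so the others get W − 828 = $1203M.
Without Pulse: best allocation of the remaining 2 bidders over all 3 bands is TerraLink→Band F ($841M), Meridian→Band D ($377M), total $1218M.
VCG payment = (others' best without Pulse) − (others' welfare with Pulse) = 1218 − 1203 = $15M.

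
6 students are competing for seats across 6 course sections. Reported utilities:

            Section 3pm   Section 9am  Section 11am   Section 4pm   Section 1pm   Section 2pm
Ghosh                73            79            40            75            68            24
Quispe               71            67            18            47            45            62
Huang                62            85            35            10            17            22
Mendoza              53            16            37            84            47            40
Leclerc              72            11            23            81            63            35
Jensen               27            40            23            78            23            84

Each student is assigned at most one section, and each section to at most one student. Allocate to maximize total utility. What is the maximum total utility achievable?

This is the linear assignment problem.
Optimal: Ghosh→Section 11am (40 points), Quispe→Section 3pm (71 points), Huang→Section 9am (85 points), Mendoza→Section 4pm (84 points), Leclerc→Section 1pm (63 points), Jensen→Section 2pm (84 points) — total 40+71+85+84+63+84 = 427 points.
Row-greedy (each student in turn takes its best remaining section) gives 416 points, worse by 11.
Next-best assignment: Ghosh→Section 1pm, Quispe→Section 3pm, Huang→Section 9am, Mendoza→Section 11am, Leclerc→Section 4pm, Jensen→Section 2pm = 426 points.

Max total: 427 points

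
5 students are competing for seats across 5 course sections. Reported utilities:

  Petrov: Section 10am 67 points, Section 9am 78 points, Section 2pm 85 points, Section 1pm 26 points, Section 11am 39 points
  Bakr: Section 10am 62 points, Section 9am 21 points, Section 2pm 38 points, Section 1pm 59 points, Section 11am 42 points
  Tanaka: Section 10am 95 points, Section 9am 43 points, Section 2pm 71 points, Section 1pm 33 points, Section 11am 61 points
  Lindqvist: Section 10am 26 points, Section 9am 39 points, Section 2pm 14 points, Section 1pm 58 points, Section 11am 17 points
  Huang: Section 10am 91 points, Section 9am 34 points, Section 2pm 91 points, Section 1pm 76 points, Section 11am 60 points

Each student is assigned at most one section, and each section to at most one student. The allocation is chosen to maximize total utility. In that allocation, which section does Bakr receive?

This is the linear assignment problem.
Optimal: Petrov→Section 9am (78 points), Bakr→Section 11am (42 points), Tanaka→Section 10am (95 points), Lindqvist→Section 1pm (58 points), Huang→Section 2pm (91 points) — total 78+42+95+58+91 = 364 points.
Max-entry greedy (repeatedly take the single best remaining cell) gives 340 points, worse by 24.
Next-best assignment: Petrov→Section 9am, Bakr→Section 10am, Tanaka→Section 11am, Lindqvist→Section 1pm, Huang→Section 2pm = 350 points.
Swapping Tanaka↔Petrov (Tanaka→Section 9am 43 points, Petrov→Section 10am 67 points) loses 63.
Bakr's own top section is Section 10am (62 points), but forcing Bakr→Section 10am and reassigning the rest optimally gives only 350 points — worse by 14.

Bakr receives Section 11am.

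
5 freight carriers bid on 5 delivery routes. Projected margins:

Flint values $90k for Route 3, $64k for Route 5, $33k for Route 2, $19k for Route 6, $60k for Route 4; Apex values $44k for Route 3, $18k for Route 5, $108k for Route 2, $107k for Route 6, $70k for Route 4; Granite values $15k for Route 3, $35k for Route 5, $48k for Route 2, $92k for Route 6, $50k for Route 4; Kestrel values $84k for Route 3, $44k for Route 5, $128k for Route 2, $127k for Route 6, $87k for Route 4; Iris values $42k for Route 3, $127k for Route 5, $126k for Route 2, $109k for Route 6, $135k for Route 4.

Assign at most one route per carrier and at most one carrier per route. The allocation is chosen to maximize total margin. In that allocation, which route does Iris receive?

Iris receives Route 5.

Optimal: Flint→Route 3 ($90k), Apex→Route 4 ($70k), Granite→Route 6 ($92k), Kestrel→Route 2 ($128k), Iris→Route 5 ($127k) — total 90+70+92+128+127 = $507k.
Next-best assignment: Flint→Route 3, Apex→Route 2, Granite→Route 6, Kestrel→Route 4, Iris→Route 5 = $504k.
Every other assignment is strictly worse.
Iris's own top route is Route 4 ($135k), but forcing Iris→Route 4 and reassigning the rest optimally gives only $495k — worse by 12.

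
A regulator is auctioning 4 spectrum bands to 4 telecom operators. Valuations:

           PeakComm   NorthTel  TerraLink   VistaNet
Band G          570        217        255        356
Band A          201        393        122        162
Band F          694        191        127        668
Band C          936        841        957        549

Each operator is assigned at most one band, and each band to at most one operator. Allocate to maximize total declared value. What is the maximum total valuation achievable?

This is the linear assignment problem.
Optimal: PeakComm→Band G ($570M), NorthTel→Band A ($393M), TerraLink→Band C ($957M), VistaNet→Band F ($668M) — total 570+393+957+668 = $2588M.
Row-greedy (each operator in turn takes its best remaining band) gives $2252M, worse by 336.
Swapping NorthTel↔VistaNet (NorthTel→Band F $191M, VistaNet→Band A $162M) loses 708.
No other one-to-one assignment exceeds $2588M.

Max total: $2588M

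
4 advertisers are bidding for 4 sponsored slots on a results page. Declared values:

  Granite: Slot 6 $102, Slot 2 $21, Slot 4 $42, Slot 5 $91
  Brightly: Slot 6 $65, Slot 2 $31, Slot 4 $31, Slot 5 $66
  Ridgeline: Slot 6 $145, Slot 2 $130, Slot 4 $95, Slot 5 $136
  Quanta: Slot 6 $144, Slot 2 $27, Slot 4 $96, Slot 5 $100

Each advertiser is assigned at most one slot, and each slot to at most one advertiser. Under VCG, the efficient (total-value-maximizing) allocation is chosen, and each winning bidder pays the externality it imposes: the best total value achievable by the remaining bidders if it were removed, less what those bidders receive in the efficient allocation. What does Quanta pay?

Efficient allocation: Granite→Slot 5 ($91), Brightly→Slot 4 ($31), Ridgeline→Slot 2 ($130), Quanta→Slot 6 ($144); total welfare W = $396.
Quanta receives Slot 6 at value $144, so the others get W − 144 = $252.
Without Quanta: best allocation of the remaining 3 bidders over all 4 slots is Granite→Slot 6 ($102), Brightly→Slot 5 ($66), Ridgeline→Slot 2 ($130), total $298.
VCG payment = (others' best without Quanta) − (others' welfare with Quanta) = 298 − 252 = $46.

Quanta pays $46.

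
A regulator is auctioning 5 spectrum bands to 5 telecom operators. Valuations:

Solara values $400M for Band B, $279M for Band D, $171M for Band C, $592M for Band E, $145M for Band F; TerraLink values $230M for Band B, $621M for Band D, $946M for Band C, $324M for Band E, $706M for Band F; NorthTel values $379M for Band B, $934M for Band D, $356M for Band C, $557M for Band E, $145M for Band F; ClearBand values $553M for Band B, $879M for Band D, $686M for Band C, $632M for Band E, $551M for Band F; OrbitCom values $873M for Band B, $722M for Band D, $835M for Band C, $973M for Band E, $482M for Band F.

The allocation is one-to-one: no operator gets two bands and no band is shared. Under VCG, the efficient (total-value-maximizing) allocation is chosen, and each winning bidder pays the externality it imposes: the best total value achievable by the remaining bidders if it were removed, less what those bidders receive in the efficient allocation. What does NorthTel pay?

NorthTel pays $328M.

Efficient allocation: Solara→Band E ($592M), TerraLink→Band C ($946M), NorthTel→Band D ($934M), ClearBand→Band F ($551M), OrbitCom→Band B ($873M); total welfare W = $3896M.
NorthTel receives Band D at value $934M, so the others get W − 934 = $2962M.
Without NorthTel: best allocation of the remaining 4 bidders over all 5 bands is Solara→Band E ($592M), TerraLink→Band C ($946M), ClearBand→Band D ($879M), OrbitCom→Band B ($873M), total $3290M.
VCG payment = (others' best without NorthTel) − (others' welfare with NorthTel) = 3290 − 2962 = $328M.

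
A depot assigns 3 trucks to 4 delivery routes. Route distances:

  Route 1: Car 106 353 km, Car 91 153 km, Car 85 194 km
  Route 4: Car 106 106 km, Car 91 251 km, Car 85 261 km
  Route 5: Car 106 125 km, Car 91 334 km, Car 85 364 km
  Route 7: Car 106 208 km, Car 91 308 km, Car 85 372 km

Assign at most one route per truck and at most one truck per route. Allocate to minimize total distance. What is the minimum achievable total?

Minimum total: 539 km

Optimal: Car 106→Route 5 (125 km), Car 91→Route 1 (153 km), Car 85→Route 4 (261 km) — total 125+153+261 = 539 km.
Row-greedy (each truck in turn takes its cheapest remaining route) gives 623 km, worse by 84.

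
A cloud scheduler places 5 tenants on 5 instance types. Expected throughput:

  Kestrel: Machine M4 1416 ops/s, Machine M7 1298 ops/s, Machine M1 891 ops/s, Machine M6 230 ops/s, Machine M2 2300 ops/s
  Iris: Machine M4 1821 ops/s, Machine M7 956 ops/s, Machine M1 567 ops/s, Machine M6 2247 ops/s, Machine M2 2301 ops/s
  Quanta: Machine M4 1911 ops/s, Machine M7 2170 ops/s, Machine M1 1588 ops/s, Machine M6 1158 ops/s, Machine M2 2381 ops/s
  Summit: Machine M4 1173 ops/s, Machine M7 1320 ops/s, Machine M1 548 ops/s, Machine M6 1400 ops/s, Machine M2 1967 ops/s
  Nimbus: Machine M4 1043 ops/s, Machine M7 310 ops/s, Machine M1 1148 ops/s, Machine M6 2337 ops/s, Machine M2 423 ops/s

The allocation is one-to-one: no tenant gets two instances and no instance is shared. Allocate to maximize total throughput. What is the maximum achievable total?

Max total: 9366 ops/s

This is the linear assignment problem.
Optimal: Kestrel→Machine M2 (2300 ops/s), Iris→Machine M4 (1821 ops/s), Quanta→Machine M1 (1588 ops/s), Summit→Machine M7 (1320 ops/s), Nimbus→Machine M6 (2337 ops/s) — total 2300+1821+1588+1320+2337 = 9366 ops/s.
Max-entry greedy (repeatedly take the single best remaining cell) gives 8750 ops/s, worse by 616.
Swapping Nimbus↔Iris (Nimbus→Machine M4 1043 ops/s, Iris→Machine M6 2247 ops/s) loses 868.
Checked against all permutations: 9366 ops/s is optimal.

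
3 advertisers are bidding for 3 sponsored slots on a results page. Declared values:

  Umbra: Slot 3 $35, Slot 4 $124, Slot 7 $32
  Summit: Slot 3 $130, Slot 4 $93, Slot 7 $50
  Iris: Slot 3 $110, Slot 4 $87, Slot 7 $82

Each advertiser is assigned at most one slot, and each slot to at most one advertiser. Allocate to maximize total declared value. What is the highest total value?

This is the linear assignment problem.
Optimal: Umbra→Slot 4 ($124), Summit→Slot 3 ($130), Iris→Slot 7 ($82) — total 124+130+82 = $336.
Checked against all permutations: $336 is optimal.

Max total: $336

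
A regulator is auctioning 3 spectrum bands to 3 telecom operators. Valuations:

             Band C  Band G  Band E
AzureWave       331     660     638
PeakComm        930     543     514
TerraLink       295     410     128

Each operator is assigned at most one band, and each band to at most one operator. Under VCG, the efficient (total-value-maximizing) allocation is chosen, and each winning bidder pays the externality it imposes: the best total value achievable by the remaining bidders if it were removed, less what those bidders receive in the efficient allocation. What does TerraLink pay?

Efficient allocation: AzureWave→Band E ($638M), PeakComm→Band C ($930M), TerraLink→Band G ($410M); total welfare W = $1978M.
TerraLink receives Band G at value $410M, so the others get W − 410 = $1568M.
Without TerraLink: best allocation of the remaining 2 bidders over all 3 bands is AzureWave→Band G ($660M), PeakComm→Band C ($930M), total $1590M.
VCG payment = (others' best without TerraLink) − (others' welfare with TerraLink) = 1590 − 1568 = $22M.

TerraLink pays $22M.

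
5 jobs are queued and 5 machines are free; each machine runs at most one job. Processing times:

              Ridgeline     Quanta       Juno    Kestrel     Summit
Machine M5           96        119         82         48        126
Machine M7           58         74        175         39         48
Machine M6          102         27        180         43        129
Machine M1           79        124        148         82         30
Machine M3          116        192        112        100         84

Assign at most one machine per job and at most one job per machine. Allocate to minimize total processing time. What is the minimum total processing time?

Treat this as an assignment problem: match each job to one machine.
Optimal: Ridgeline→Machine M7 (58 min), Quanta→Machine M6 (27 min), Juno→Machine M3 (112 min), Kestrel→Machine M5 (48 min), Summit→Machine M1 (30 min) — total 58+27+112+48+30 = 275 min.
Row-greedy (each job in turn takes its cheapest remaining machine) gives 333 min, worse by 58.

Minimum total: 275 min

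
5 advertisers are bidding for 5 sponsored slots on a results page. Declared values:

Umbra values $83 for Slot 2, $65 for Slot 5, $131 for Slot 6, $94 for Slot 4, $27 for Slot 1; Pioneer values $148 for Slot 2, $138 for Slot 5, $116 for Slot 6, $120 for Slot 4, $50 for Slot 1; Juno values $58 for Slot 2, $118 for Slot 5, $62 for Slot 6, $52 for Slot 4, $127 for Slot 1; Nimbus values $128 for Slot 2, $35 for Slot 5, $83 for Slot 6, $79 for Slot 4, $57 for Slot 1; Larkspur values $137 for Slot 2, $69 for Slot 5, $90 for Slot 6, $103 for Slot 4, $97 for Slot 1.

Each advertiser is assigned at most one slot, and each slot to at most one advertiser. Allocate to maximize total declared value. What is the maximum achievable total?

Optimal: Umbra→Slot 6 ($131), Pioneer→Slot 5 ($138), Juno→Slot 1 ($127), Nimbus→Slot 2 ($128), Larkspur→Slot 4 ($103) — total 131+138+127+128+103 = $627.
Column-greedy (each slot in turn goes to its best remaining advertiser) gives $557, worse by 70.
Next-best assignment: Umbra→Slot 6, Pioneer→Slot 5, Juno→Slot 1, Nimbus→Slot 4, Larkspur→Slot 2 = $612.

Max total: $627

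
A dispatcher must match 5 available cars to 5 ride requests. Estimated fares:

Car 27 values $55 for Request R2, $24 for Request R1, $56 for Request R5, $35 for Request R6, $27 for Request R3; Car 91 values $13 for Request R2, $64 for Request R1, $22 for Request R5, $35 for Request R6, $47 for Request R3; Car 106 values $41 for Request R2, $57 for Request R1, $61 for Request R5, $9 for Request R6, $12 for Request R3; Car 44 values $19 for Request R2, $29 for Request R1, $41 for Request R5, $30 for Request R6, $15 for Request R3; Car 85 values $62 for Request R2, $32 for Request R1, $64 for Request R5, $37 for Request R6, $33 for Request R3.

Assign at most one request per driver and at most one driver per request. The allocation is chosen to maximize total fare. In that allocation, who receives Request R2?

Optimal: Car 27→Request R2 ($55), Car 91→Request R3 ($47), Car 106→Request R1 ($57), Car 44→Request R6 ($30), Car 85→Request R5 ($64) — total 55+47+57+30+64 = $253.
Row-greedy (each driver in turn takes its best remaining request) gives $224, worse by 29.
Swapping Car 44↔Car 85 (Car 44→Request R5 $41, Car 85→Request R6 $37) loses 16.
Car 27's own top request is Request R5 ($56), but forcing Car 27→Request R5 and reassigning the rest optimally gives only $252 — worse by 1.

Car 27 receives Request R2.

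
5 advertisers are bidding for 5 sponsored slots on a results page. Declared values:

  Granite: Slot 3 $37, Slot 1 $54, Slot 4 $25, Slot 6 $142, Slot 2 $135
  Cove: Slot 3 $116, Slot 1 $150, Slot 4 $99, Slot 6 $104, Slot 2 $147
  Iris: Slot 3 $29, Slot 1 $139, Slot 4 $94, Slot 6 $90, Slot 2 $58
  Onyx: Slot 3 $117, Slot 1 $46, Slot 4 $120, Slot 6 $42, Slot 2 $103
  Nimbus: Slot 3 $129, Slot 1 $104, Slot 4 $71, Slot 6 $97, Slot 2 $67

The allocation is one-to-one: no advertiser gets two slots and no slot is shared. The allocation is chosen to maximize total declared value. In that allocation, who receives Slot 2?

Cove receives Slot 2.

This is the linear assignment problem.
Optimal: Granite→Slot 6 ($142), Cove→Slot 2 ($147), Iris→Slot 1 ($139), Onyx→Slot 4 ($120), Nimbus→Slot 3 ($129) — total 142+147+139+120+129 = $677.
Every other assignment is strictly worse.
Cove's own top slot is Slot 1 ($150), but forcing Cove→Slot 1 and reassigning the rest optimally gives only $624 — worse by 53.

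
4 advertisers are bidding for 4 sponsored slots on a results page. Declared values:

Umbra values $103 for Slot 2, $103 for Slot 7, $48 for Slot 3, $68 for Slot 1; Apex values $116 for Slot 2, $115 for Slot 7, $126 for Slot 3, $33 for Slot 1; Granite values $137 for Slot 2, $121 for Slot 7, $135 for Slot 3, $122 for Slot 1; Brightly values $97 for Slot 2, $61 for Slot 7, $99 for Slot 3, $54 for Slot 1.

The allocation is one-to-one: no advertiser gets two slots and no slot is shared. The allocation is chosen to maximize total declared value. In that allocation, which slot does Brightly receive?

Brightly receives Slot 2.

This is a one-to-one assignment (maximum-weight bipartite matching).
Optimal: Umbra→Slot 7 ($103), Apex→Slot 3 ($126), Granite→Slot 1 ($122), Brightly→Slot 2 ($97) — total 103+126+122+97 = $448.
Next-best assignment: Umbra→Slot 7, Apex→Slot 2, Granite→Slot 1, Brightly→Slot 3 = $440.
Swapping Brightly↔Apex (Brightly→Slot 3 $99, Apex→Slot 2 $116) loses 8.
Checked against all permutations: $448 is optimal.
Brightly's own top slot is Slot 3 ($99), but forcing Brightly→Slot 3 and reassigning the rest optimally gives only $440 — worse by 8.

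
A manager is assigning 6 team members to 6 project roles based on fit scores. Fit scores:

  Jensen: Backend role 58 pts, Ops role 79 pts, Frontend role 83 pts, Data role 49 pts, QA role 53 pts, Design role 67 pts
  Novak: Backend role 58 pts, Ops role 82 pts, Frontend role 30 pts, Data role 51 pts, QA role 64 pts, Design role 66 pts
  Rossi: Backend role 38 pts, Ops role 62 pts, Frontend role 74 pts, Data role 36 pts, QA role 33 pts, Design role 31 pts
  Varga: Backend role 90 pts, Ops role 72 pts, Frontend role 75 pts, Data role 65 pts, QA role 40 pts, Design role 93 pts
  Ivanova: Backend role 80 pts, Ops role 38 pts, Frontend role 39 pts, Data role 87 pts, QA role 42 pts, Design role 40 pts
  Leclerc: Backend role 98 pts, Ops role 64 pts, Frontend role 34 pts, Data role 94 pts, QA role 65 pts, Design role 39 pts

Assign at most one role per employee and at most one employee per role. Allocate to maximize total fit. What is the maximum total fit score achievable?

Optimal: Jensen→Ops role (79 pts), Novak→QA role (64 pts), Rossi→Frontend role (74 pts), Varga→Design role (93 pts), Ivanova→Data role (87 pts), Leclerc→Backend role (98 pts) — total 79+64+74+93+87+98 = 495 pts.
Swapping Novak↔Jensen (Novak→Ops role 82 pts, Jensen→QA role 53 pts) loses 8.

Maximum total: 495 pts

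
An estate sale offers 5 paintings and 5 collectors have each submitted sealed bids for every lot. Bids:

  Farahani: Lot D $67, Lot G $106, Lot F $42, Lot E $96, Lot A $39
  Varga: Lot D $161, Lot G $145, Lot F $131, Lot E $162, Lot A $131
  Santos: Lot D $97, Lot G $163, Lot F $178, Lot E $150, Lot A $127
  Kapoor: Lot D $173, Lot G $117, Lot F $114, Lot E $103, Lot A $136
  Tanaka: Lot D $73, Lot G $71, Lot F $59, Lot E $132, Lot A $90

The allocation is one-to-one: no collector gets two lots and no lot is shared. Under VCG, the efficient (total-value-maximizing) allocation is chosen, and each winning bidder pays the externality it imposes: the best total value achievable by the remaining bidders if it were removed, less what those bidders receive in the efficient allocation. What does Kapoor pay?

Efficient allocation: Farahani→Lot G ($106), Varga→Lot A ($131), Santos→Lot F ($178), Kapoor→Lot D ($173), Tanaka→Lot E ($132); total welfare W = $720.
Kapoor receives Lot D at value $173, so the others get W − 173 = $547.
Without Kapoor: best allocation of the remaining 4 bidders over all 5 lots is Farahani→Lot G ($106), Varga→Lot D ($161), Santos→Lot F ($178), Tanaka→Lot E ($132), total $577.
VCG payment = (others' best without Kapoor) − (others' welfare with Kapoor) = 577 − 547 = $30.

Kapoor pays $30.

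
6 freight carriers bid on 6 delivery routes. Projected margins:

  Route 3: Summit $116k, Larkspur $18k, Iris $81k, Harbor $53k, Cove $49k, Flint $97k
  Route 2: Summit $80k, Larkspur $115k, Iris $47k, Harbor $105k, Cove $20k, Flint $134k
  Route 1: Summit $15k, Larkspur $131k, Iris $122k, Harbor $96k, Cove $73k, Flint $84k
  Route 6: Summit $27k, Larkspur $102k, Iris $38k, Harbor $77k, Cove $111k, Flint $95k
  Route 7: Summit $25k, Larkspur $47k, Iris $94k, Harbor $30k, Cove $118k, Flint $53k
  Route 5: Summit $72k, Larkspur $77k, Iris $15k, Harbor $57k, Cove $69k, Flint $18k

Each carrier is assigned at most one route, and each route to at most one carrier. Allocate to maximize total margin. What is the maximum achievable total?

Maximum total: $649k

Optimal: Summit→Route 3 ($116k), Larkspur→Route 6 ($102k), Iris→Route 1 ($122k), Harbor→Route 5 ($57k), Cove→Route 7 ($118k), Flint→Route 2 ($134k) — total 116+102+122+57+118+134 = $649k.
Column-greedy (each route in turn goes to its best remaining carrier) gives $643k, worse by 6.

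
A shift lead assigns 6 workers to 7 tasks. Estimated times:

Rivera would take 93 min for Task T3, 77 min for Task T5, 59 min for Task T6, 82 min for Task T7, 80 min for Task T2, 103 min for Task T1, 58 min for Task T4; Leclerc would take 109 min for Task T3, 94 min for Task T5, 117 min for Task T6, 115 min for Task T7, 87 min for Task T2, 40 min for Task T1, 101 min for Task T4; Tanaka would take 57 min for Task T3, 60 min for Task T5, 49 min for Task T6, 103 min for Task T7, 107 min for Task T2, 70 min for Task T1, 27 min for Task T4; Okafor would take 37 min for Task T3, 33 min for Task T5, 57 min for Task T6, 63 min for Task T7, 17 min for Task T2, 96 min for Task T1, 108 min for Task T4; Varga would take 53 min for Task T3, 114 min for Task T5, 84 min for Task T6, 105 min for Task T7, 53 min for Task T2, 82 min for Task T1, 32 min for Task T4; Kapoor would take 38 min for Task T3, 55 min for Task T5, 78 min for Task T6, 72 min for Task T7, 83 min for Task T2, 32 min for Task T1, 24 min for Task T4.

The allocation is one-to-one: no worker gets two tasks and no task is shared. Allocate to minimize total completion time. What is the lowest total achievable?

Minimum total: 246 min

Optimal: Rivera→Task T6 (59 min), Leclerc→Task T1 (40 min), Tanaka→Task T5 (60 min), Okafor→Task T2 (17 min), Varga→Task T4 (32 min), Kapoor→Task T3 (38 min) — total 59+40+60+17+32+38 = 246 min.
Column-greedy (each task in turn goes to its cheapest remaining worker) gives 316 min, worse by 70.
Next-best assignment: Rivera→Task T6, Leclerc→Task T1, Tanaka→Task T4, Okafor→Task T5, Varga→Task T2, Kapoor→Task T3 = 250 min.
Checked against all permutations: 246 min is optimal.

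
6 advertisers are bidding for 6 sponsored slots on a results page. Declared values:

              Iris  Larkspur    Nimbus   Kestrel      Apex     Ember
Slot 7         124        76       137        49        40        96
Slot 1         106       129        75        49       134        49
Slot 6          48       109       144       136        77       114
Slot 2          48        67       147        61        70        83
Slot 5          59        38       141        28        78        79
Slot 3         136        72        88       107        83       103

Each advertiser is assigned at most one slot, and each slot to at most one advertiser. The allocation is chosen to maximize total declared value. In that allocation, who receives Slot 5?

Apex receives Slot 5.

Optimal: Iris→Slot 3 ($136), Larkspur→Slot 1 ($129), Nimbus→Slot 2 ($147), Kestrel→Slot 6 ($136), Apex→Slot 5 ($78), Ember→Slot 7 ($96) — total 136+129+147+136+78+96 = $722.
Next-best assignment: Iris→Slot 7, Larkspur→Slot 1, Nimbus→Slot 2, Kestrel→Slot 6, Apex→Slot 5, Ember→Slot 3 = $717.
Apex's own top slot is Slot 1 ($134), but forcing Apex→Slot 1 and reassigning the rest optimally gives only $710 — worse by 12.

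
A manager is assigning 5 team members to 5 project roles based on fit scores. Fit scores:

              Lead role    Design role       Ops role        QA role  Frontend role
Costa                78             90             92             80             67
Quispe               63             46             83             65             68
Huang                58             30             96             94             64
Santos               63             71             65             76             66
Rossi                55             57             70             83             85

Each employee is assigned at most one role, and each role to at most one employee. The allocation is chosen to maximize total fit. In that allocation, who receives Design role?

This is the linear assignment problem.
Optimal: Costa→Design role (90 pts), Quispe→Ops role (83 pts), Huang→QA role (94 pts), Santos→Lead role (63 pts), Rossi→Frontend role (85 pts) — total 90+83+94+63+85 = 415 pts.
Row-greedy (each employee in turn takes its best remaining role) gives 380 pts, worse by 35.
Costa's own top role is Ops role (92 pts), but forcing Costa→Ops role and reassigning the rest optimally gives only 405 pts — worse by 10.

Costa receives Design role.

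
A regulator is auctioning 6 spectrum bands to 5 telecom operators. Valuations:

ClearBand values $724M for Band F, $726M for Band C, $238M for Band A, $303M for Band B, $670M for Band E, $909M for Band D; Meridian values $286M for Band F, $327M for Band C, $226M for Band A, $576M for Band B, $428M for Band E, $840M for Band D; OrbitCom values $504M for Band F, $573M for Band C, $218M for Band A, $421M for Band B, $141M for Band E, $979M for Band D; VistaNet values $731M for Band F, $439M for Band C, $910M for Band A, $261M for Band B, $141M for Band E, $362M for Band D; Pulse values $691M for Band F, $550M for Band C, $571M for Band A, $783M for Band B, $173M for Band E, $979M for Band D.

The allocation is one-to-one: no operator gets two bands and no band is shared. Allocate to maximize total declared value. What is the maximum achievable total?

Optimal: ClearBand→Band C ($726M), Meridian→Band B ($576M), OrbitCom→Band D ($979M), VistaNet→Band A ($910M), Pulse→Band F ($691M) — total 726+576+979+910+691 = $3882M.
Column-greedy (each band in turn goes to its best remaining operator) gives $2745M, worse by 1137.
Next-best assignment: ClearBand→Band F, Meridian→Band D, OrbitCom→Band C, VistaNet→Band A, Pulse→Band B = $3830M.

Max total: $3882M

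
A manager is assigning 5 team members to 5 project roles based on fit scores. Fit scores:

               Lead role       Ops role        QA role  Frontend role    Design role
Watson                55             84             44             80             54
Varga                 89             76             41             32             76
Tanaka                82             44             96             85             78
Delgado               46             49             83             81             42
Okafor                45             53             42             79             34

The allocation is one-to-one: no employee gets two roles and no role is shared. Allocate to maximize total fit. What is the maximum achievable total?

Optimal: Watson→Ops role (84 pts), Varga→Lead role (89 pts), Tanaka→Design role (78 pts), Delgado→QA role (83 pts), Okafor→Frontend role (79 pts) — total 84+89+78+83+79 = 413 pts.
Row-greedy (each employee in turn takes its best remaining role) gives 384 pts, worse by 29.
Next-best assignment: Watson→Ops role, Varga→Design role, Tanaka→Lead role, Delgado→QA role, Okafor→Frontend role = 404 pts.
No other one-to-one assignment exceeds 413 pts.

Maximum total: 413 pts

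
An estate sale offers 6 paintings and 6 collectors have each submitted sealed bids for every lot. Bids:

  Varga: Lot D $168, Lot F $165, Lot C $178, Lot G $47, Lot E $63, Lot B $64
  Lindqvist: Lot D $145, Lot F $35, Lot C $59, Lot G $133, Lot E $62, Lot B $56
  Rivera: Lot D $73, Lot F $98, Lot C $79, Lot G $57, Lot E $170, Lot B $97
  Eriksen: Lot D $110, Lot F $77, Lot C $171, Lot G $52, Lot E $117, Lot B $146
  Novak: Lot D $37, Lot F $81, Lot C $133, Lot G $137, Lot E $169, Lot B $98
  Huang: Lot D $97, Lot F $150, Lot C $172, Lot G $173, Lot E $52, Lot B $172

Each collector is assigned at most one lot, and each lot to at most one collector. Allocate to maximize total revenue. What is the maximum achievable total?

Optimal: Varga→Lot F ($165), Lindqvist→Lot D ($145), Rivera→Lot E ($170), Eriksen→Lot C ($171), Novak→Lot G ($137), Huang→Lot B ($172) — total 165+145+170+171+137+172 = $960.
Row-greedy (each collector in turn takes its best remaining lot) gives $926, worse by 34.
Next-best assignment: Varga→Lot F, Lindqvist→Lot D, Rivera→Lot E, Eriksen→Lot B, Novak→Lot G, Huang→Lot C = $935.

Maximum total: $960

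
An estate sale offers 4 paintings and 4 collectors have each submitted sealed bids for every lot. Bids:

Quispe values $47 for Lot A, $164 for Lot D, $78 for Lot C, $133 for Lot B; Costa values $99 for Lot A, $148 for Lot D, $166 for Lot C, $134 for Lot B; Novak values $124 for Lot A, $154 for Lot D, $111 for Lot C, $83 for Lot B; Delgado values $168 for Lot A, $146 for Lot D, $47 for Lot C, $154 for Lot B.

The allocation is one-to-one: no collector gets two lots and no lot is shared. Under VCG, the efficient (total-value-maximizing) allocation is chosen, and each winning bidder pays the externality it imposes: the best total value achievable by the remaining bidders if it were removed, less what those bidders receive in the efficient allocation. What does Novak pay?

Efficient allocation: Quispe→Lot B ($133), Costa→Lot C ($166), Novak→Lot D ($154), Delgado→Lot A ($168); total welfare W = $621.
Novak receives Lot D at value $154, so the others get W − 154 = $467.
Without Novak: best allocation of the remaining 3 bidders over all 4 lots is Quispe→Lot D ($164), Costa→Lot C ($166), Delgado→Lot A ($168), total $498.
VCG payment = (others' best without Novak) − (others' welfare with Novak) = 498 − 467 = $31.

Novak pays $31.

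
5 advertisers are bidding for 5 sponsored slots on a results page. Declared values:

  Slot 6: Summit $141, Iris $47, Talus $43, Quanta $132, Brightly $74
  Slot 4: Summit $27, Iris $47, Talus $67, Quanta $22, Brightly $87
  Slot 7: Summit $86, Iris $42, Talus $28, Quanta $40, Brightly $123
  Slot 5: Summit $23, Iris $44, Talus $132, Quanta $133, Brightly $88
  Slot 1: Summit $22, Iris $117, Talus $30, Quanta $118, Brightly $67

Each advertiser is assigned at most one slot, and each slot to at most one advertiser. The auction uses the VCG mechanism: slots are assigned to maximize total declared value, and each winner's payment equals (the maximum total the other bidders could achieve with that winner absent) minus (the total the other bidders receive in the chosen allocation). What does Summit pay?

Summit pays $64.

Efficient allocation: Summit→Slot 6 ($141), Iris→Slot 1 ($117), Talus→Slot 4 ($67), Quanta→Slot 5 ($133), Brightly→Slot 7 ($123); total welfare W = $581.
Summit receives Slot 6 at value $141, so the others get W − 141 = $440.
Without Summit: best allocation of the remaining 4 bidders over all 5 slots is Iris→Slot 1 ($117), Talus→Slot 5 ($132), Quanta→Slot 6 ($132), Brightly→Slot 7 ($123), total $504.
VCG payment = (others' best without Summit) − (others' welfare with Summit) = 504 − 440 = $64.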